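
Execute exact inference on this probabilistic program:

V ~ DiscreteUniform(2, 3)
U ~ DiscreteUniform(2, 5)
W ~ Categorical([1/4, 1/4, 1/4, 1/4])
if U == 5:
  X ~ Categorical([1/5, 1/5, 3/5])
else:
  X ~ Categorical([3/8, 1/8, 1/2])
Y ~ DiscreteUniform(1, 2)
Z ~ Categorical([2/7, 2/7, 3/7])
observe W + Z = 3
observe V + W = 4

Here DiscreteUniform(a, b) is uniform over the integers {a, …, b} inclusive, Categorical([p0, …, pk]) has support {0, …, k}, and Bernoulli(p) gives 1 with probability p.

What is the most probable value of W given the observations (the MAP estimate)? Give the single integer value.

argmax_v P(W = v | obs) = 1

Enumerate traces; 48 have nonzero weight after conditioning:
  (V=2, U=2, W=2, X=0, Y=1, Z=1) weight 3/1792
  (V=2, U=2, W=2, X=0, Y=2, Z=1) weight 3/1792
  (V=2, U=2, W=2, X=1, Y=1, Z=1) weight 1/1792
  (V=2, U=2, W=2, X=1, Y=2, Z=1) weight 1/1792
  (V=2, U=2, W=2, X=2, Y=1, Z=1) weight 1/448
  (V=2, U=2, W=2, X=2, Y=2, Z=1) weight 1/448
  (V=2, U=3, W=2, X=0, Y=1, Z=1) weight 3/1792
  (V=2, U=3, W=2, X=0, Y=2, Z=1) weight 3/1792
  (V=3, U=2, W=1, X=0, Y=1, Z=2) weight 9/3584
  … 39 more
Group by W:
  weight(W=1) = 3/56
  weight(W=2) = 1/28
Total weight = 3/56 + 1/28 = 5/56
P(W=1 | obs) = 3/56 / 5/56 = 3/5
P(W=2 | obs) = 1/28 / 5/56 = 2/5
argmax = 1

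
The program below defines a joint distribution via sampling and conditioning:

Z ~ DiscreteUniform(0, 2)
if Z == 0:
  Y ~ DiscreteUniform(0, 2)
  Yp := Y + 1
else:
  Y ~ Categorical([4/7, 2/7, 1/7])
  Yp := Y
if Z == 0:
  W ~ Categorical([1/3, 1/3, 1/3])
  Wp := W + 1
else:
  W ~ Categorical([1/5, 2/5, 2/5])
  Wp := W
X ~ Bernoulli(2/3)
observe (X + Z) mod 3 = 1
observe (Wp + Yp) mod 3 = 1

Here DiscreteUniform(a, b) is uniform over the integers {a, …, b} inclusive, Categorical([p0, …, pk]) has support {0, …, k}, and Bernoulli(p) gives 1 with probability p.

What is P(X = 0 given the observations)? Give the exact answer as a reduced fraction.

P(X = 0 | obs) = 18/53

Enumerate traces; 6 have nonzero weight after conditioning:
  (Z=0, Y=0, W=2, X=1) weight 2/81
  (Z=0, Y=1, W=1, X=1) weight 2/81
  (Z=0, Y=2, W=0, X=1) weight 2/81
  (Z=1, Y=0, W=1, X=0) weight 8/315
  (Z=1, Y=1, W=0, X=0) weight 2/315
  (Z=1, Y=2, W=2, X=0) weight 2/315
Group by X:
  weight(X=0) = 4/105
  weight(X=1) = 2/27
Total weight = 4/105 + 2/27 = 106/945
P(X=0 | obs) = 4/105 / 106/945 = 18/53
P(X=1 | obs) = 2/27 / 106/945 = 35/53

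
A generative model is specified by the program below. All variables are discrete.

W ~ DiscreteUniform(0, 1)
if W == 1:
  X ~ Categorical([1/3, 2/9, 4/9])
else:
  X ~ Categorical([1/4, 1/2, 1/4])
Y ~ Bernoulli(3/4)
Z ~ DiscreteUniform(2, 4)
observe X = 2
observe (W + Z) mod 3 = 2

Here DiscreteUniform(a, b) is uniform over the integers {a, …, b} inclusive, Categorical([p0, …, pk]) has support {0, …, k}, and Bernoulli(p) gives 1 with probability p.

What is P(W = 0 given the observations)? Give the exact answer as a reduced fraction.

Enumerate traces; 4 have nonzero weight after conditioning:
  (W=0, X=2, Y=0, Z=2) weight 1/96
  (W=0, X=2, Y=1, Z=2) weight 1/32
  (W=1, X=2, Y=0, Z=4) weight 1/54
  (W=1, X=2, Y=1, Z=4) weight 1/18
Group by W:
  weight(W=0) = 1/24
  weight(W=1) = 2/27
Total weight = 1/24 + 2/27 = 25/216
P(W=0 | obs) = 1/24 / 25/216 = 9/25
P(W=1 | obs) = 2/27 / 25/216 = 16/25

P(W = 0 | obs) = 9/25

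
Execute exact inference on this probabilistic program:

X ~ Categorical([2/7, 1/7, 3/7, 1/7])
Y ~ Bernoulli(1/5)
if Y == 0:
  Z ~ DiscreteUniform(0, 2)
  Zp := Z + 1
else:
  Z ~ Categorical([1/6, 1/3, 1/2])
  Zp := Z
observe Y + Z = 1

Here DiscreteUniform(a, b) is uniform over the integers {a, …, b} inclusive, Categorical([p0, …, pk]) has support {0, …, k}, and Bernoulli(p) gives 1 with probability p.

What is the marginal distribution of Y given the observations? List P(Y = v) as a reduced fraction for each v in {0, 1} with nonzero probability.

P(Y=0) = 8/9, P(Y=1) = 1/9

Enumerate traces; 8 have nonzero weight after conditioning:
  (X=0, Y=0, Z=1) weight 8/105
  (X=0, Y=1, Z=0) weight 1/105
  (X=1, Y=0, Z=1) weight 4/105
  (X=1, Y=1, Z=0) weight 1/210
  (X=2, Y=0, Z=1) weight 4/35
  (X=2, Y=1, Z=0) weight 1/70
  (X=3, Y=0, Z=1) weight 4/105
  (X=3, Y=1, Z=0) weight 1/210
Group by Y:
  weight(Y=0) = 4/15
  weight(Y=1) = 1/30
Total weight = 4/15 + 1/30 = 3/10
P(Y=0 | obs) = 4/15 / 3/10 = 8/9
P(Y=1 | obs) = 1/30 / 3/10 = 1/9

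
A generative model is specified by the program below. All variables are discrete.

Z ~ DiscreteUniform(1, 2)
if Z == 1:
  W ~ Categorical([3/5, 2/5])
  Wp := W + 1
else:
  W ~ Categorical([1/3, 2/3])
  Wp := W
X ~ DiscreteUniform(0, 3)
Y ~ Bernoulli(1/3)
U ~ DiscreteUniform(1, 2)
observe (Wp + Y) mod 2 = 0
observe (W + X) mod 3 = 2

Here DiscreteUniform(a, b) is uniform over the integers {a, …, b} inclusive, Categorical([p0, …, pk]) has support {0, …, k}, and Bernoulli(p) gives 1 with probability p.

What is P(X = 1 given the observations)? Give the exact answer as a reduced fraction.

P(X = 1 | obs) = 22/41

Enumerate traces; 8 have nonzero weight after conditioning:
  (Z=1, W=0, X=2, Y=1, U=1) weight 1/80
  (Z=1, W=0, X=2, Y=1, U=2) weight 1/80
  (Z=1, W=1, X=1, Y=0, U=1) weight 1/60
  (Z=1, W=1, X=1, Y=0, U=2) weight 1/60
  (Z=2, W=0, X=2, Y=0, U=1) weight 1/72
  (Z=2, W=0, X=2, Y=0, U=2) weight 1/72
  (Z=2, W=1, X=1, Y=1, U=1) weight 1/72
  (Z=2, W=1, X=1, Y=1, U=2) weight 1/72
Group by X:
  weight(X=1) = 11/180
  weight(X=2) = 19/360
Total weight = 11/180 + 19/360 = 41/360
P(X=1 | obs) = 11/180 / 41/360 = 22/41
P(X=2 | obs) = 19/360 / 41/360 = 19/41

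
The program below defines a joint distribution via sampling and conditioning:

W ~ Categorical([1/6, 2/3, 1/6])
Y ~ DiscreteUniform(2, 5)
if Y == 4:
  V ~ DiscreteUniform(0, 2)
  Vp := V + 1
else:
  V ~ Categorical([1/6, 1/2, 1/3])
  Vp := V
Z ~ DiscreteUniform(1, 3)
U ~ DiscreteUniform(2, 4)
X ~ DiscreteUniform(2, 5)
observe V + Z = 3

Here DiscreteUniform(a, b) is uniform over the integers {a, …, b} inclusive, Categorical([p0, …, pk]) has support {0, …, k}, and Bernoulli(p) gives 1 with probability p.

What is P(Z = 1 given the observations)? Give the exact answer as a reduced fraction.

P(Z = 1 | obs) = 1/3

Enumerate traces; 432 have nonzero weight after conditioning:
  (W=0, Y=2, V=0, Z=3, U=2, X=2) weight 1/5184
  (W=0, Y=2, V=0, Z=3, U=2, X=3) weight 1/5184
  (W=0, Y=2, V=0, Z=3, U=2, X=4) weight 1/5184
  (W=0, Y=2, V=0, Z=3, U=2, X=5) weight 1/5184
  (W=0, Y=2, V=0, Z=3, U=3, X=2) weight 1/5184
  (W=0, Y=2, V=0, Z=3, U=3, X=3) weight 1/5184
  (W=0, Y=2, V=0, Z=3, U=3, X=4) weight 1/5184
  (W=0, Y=2, V=0, Z=3, U=3, X=5) weight 1/5184
  (W=0, Y=2, V=1, Z=2, U=2, X=2) weight 1/1728
  (W=0, Y=2, V=2, Z=1, U=2, X=2) weight 1/2592
  … 422 more
Group by Z:
  weight(Z=1) = 1/9
  weight(Z=2) = 11/72
  weight(Z=3) = 5/72
Total weight = 1/9 + 11/72 + 5/72 = 1/3
P(Z=1 | obs) = 1/9 / 1/3 = 1/3
P(Z=2 | obs) = 11/72 / 1/3 = 11/24
P(Z=3 | obs) = 5/72 / 1/3 = 5/24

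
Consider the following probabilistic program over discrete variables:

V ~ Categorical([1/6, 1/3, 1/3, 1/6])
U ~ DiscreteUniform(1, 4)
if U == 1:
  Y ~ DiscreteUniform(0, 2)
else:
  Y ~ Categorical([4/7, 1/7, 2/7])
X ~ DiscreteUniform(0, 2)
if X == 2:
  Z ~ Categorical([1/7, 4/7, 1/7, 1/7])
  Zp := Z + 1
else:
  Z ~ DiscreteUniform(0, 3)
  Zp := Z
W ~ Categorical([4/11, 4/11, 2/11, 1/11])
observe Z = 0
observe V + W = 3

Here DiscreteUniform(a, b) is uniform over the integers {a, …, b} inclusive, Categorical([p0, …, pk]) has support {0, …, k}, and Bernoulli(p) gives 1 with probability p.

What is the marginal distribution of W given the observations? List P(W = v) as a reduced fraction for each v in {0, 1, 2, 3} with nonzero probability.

P(W=0) = 4/17, P(W=1) = 8/17, P(W=2) = 4/17, P(W=3) = 1/17

Enumerate traces; 144 have nonzero weight after conditioning:
  (V=0, U=1, Y=0, X=0, Z=0, W=3) weight 1/9504
  (V=0, U=1, Y=0, X=1, Z=0, W=3) weight 1/9504
  (V=0, U=1, Y=0, X=2, Z=0, W=3) weight 1/16632
  (V=0, U=1, Y=1, X=0, Z=0, W=3) weight 1/9504
  (V=0, U=1, Y=1, X=1, Z=0, W=3) weight 1/9504
  (V=0, U=1, Y=1, X=2, Z=0, W=3) weight 1/16632
  (V=0, U=1, Y=2, X=0, Z=0, W=3) weight 1/9504
  (V=0, U=1, Y=2, X=1, Z=0, W=3) weight 1/9504
  (V=1, U=1, Y=0, X=0, Z=0, W=2) weight 1/2376
  (V=2, U=1, Y=0, X=0, Z=0, W=1) weight 1/1188
  … 134 more
Group by W:
  weight(W=0) = 1/77
  weight(W=1) = 2/77
  weight(W=2) = 1/77
  weight(W=3) = 1/308
Total weight = 1/77 + 2/77 + 1/77 + 1/308 = 17/308
P(W=0 | obs) = 1/77 / 17/308 = 4/17
P(W=1 | obs) = 2/77 / 17/308 = 8/17
P(W=2 | obs) = 1/77 / 17/308 = 4/17
P(W=3 | obs) = 1/308 / 17/308 = 1/17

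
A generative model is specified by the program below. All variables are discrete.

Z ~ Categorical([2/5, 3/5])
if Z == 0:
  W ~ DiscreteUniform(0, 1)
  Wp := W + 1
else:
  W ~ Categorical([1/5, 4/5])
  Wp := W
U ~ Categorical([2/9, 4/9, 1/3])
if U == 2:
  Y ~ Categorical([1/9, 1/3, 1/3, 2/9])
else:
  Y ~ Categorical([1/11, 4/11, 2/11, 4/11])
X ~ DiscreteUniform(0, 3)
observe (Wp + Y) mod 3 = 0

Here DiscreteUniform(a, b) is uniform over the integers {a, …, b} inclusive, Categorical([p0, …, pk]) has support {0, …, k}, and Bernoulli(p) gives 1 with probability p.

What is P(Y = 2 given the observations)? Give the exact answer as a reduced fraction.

P(Y = 2 | obs) = 391/689

Enumerate traces; 60 have nonzero weight after conditioning:
  (Z=0, W=0, U=0, Y=2, X=0) weight 1/495
  (Z=0, W=0, U=0, Y=2, X=1) weight 1/495
  (Z=0, W=0, U=0, Y=2, X=2) weight 1/495
  (Z=0, W=0, U=0, Y=2, X=3) weight 1/495
  (Z=0, W=0, U=1, Y=2, X=0) weight 2/495
  (Z=0, W=0, U=1, Y=2, X=1) weight 2/495
  (Z=0, W=0, U=1, Y=2, X=2) weight 2/495
  (Z=0, W=0, U=1, Y=2, X=3) weight 2/495
  (Z=0, W=1, U=0, Y=1, X=0) weight 2/495
  (Z=1, W=0, U=0, Y=0, X=0) weight 1/1650
  … 50 more
Group by Y:
  weight(Y=0) = 29/2475
  weight(Y=1) = 7/99
  weight(Y=2) = 391/2475
  weight(Y=3) = 94/2475
Total weight = 29/2475 + 7/99 + 391/2475 + 94/2475 = 689/2475
P(Y=0 | obs) = 29/2475 / 689/2475 = 29/689
P(Y=1 | obs) = 7/99 / 689/2475 = 175/689
P(Y=2 | obs) = 391/2475 / 689/2475 = 391/689
P(Y=3 | obs) = 94/2475 / 689/2475 = 94/689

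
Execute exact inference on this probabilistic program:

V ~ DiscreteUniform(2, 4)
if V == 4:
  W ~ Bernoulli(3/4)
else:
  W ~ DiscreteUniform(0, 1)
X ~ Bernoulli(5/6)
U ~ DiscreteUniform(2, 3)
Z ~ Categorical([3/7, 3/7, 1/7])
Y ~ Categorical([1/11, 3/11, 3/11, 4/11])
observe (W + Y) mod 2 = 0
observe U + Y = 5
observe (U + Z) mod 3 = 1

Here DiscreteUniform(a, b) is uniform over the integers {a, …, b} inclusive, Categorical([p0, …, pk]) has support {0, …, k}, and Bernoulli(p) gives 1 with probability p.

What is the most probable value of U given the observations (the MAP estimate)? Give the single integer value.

argmax_v P(U = v | obs) = 3

Enumerate traces; 12 have nonzero weight after conditioning:
  (V=2, W=0, X=0, U=3, Z=1, Y=2) weight 1/616
  (V=2, W=0, X=1, U=3, Z=1, Y=2) weight 5/616
  (V=2, W=1, X=0, U=2, Z=2, Y=3) weight 1/1386
  (V=2, W=1, X=1, U=2, Z=2, Y=3) weight 5/1386
  (V=3, W=0, X=0, U=3, Z=1, Y=2) weight 1/616
  (V=3, W=0, X=1, U=3, Z=1, Y=2) weight 5/616
  (V=3, W=1, X=0, U=2, Z=2, Y=3) weight 1/1386
  (V=3, W=1, X=1, U=2, Z=2, Y=3) weight 5/1386
  … 4 more
Group by U:
  weight(U=2) = 1/66
  weight(U=3) = 15/616
Total weight = 1/66 + 15/616 = 73/1848
P(U=2 | obs) = 1/66 / 73/1848 = 28/73
P(U=3 | obs) = 15/616 / 73/1848 = 45/73
argmax = 3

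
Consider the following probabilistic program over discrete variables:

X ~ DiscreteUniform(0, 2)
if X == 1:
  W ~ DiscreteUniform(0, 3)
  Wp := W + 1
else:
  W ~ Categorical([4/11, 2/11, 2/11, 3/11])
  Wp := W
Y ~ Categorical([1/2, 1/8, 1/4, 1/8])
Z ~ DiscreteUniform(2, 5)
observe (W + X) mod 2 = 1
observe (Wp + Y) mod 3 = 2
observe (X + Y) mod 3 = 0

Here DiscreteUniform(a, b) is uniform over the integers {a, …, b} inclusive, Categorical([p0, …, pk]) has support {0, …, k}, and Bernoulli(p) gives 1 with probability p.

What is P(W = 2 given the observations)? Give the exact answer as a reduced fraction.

P(W = 2 | obs) = 11/15

Enumerate traces; 8 have nonzero weight after conditioning:
  (X=1, W=2, Y=2, Z=2) weight 1/192
  (X=1, W=2, Y=2, Z=3) weight 1/192
  (X=1, W=2, Y=2, Z=4) weight 1/192
  (X=1, W=2, Y=2, Z=5) weight 1/192
  (X=2, W=1, Y=1, Z=2) weight 1/528
  (X=2, W=1, Y=1, Z=3) weight 1/528
  (X=2, W=1, Y=1, Z=4) weight 1/528
  (X=2, W=1, Y=1, Z=5) weight 1/528
Group by W:
  weight(W=1) = 1/132
  weight(W=2) = 1/48
Total weight = 1/132 + 1/48 = 5/176
P(W=1 | obs) = 1/132 / 5/176 = 4/15
P(W=2 | obs) = 1/48 / 5/176 = 11/15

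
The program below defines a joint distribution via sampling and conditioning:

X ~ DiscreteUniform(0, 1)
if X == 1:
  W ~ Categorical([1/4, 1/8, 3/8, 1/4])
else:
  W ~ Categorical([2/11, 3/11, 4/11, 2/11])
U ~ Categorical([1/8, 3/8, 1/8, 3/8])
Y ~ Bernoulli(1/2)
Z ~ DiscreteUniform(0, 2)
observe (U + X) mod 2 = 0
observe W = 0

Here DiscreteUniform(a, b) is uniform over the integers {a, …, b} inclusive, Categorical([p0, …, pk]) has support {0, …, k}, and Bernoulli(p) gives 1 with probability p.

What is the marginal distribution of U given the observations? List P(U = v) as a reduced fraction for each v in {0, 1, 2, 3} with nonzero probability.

Enumerate traces; 24 have nonzero weight after conditioning:
  (X=0, W=0, U=0, Y=0, Z=0) weight 1/528
  (X=0, W=0, U=0, Y=0, Z=1) weight 1/528
  (X=0, W=0, U=0, Y=0, Z=2) weight 1/528
  (X=0, W=0, U=0, Y=1, Z=0) weight 1/528
  (X=0, W=0, U=0, Y=1, Z=1) weight 1/528
  (X=0, W=0, U=0, Y=1, Z=2) weight 1/528
  (X=0, W=0, U=2, Y=0, Z=0) weight 1/528
  (X=0, W=0, U=2, Y=0, Z=1) weight 1/528
  (X=1, W=0, U=1, Y=0, Z=0) weight 1/128
  (X=1, W=0, U=3, Y=0, Z=0) weight 1/128
  … 14 more
Group by U:
  weight(U=0) = 1/88
  weight(U=1) = 3/64
  weight(U=2) = 1/88
  weight(U=3) = 3/64
Total weight = 1/88 + 3/64 + 1/88 + 3/64 = 41/352
P(U=0 | obs) = 1/88 / 41/352 = 4/41
P(U=1 | obs) = 3/64 / 41/352 = 33/82
P(U=2 | obs) = 1/88 / 41/352 = 4/41
P(U=3 | obs) = 3/64 / 41/352 = 33/82

P(U=0) = 4/41, P(U=1) = 33/82, P(U=2) = 4/41, P(U=3) = 33/82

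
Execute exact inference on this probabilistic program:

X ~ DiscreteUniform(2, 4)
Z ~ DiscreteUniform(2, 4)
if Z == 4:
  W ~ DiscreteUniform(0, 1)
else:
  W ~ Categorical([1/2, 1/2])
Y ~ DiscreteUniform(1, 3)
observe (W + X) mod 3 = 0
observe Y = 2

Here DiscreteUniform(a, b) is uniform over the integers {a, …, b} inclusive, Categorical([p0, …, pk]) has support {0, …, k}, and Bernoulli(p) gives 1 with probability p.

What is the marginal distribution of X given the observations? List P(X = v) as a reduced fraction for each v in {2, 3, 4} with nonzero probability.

P(X=2) = 1/2, P(X=3) = 1/2

Enumerate traces; 6 have nonzero weight after conditioning:
  (X=2, Z=2, W=1, Y=2) weight 1/54
  (X=2, Z=3, W=1, Y=2) weight 1/54
  (X=2, Z=4, W=1, Y=2) weight 1/54
  (X=3, Z=2, W=0, Y=2) weight 1/54
  (X=3, Z=3, W=0, Y=2) weight 1/54
  (X=3, Z=4, W=0, Y=2) weight 1/54
Group by X:
  weight(X=2) = 1/18
  weight(X=3) = 1/18
Total weight = 1/18 + 1/18 = 1/9
P(X=2 | obs) = 1/18 / 1/9 = 1/2
P(X=3 | obs) = 1/18 / 1/9 = 1/2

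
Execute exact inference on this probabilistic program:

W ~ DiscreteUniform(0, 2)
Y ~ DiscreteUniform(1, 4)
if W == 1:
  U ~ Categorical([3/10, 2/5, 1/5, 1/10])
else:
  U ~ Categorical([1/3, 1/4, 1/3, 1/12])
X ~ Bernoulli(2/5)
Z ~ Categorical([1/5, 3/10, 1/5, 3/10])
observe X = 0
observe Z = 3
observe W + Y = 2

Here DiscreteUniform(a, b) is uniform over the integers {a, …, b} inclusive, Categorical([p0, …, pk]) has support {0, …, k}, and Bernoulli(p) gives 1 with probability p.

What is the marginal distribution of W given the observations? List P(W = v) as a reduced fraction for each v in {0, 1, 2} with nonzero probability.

Enumerate traces; 8 have nonzero weight after conditioning:
  (W=0, Y=2, U=0, X=0, Z=3) weight 1/200
  (W=0, Y=2, U=1, X=0, Z=3) weight 3/800
  (W=0, Y=2, U=2, X=0, Z=3) weight 1/200
  (W=0, Y=2, U=3, X=0, Z=3) weight 1/800
  (W=1, Y=1, U=0, X=0, Z=3) weight 9/2000
  (W=1, Y=1, U=1, X=0, Z=3) weight 3/500
  (W=1, Y=1, U=2, X=0, Z=3) weight 3/1000
  (W=1, Y=1, U=3, X=0, Z=3) weight 3/2000
Group by W:
  weight(W=0) = 3/200
  weight(W=1) = 3/200
Total weight = 3/200 + 3/200 = 3/100
P(W=0 | obs) = 3/200 / 3/100 = 1/2
P(W=1 | obs) = 3/200 / 3/100 = 1/2

P(W=0) = 1/2, P(W=1) = 1/2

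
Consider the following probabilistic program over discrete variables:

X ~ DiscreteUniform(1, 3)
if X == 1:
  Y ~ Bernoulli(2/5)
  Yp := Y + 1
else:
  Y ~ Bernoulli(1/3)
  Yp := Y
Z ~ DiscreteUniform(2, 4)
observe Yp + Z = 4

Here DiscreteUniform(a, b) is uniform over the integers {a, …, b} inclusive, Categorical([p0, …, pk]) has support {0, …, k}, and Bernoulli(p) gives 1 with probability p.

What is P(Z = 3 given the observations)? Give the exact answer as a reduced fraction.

Enumerate traces; 6 have nonzero weight after conditioning:
  (X=1, Y=0, Z=3) weight 1/15
  (X=1, Y=1, Z=2) weight 2/45
  (X=2, Y=0, Z=4) weight 2/27
  (X=2, Y=1, Z=3) weight 1/27
  (X=3, Y=0, Z=4) weight 2/27
  (X=3, Y=1, Z=3) weight 1/27
Group by Z:
  weight(Z=2) = 2/45
  weight(Z=3) = 19/135
  weight(Z=4) = 4/27
Total weight = 2/45 + 19/135 + 4/27 = 1/3
P(Z=2 | obs) = 2/45 / 1/3 = 2/15
P(Z=3 | obs) = 19/135 / 1/3 = 19/45
P(Z=4 | obs) = 4/27 / 1/3 = 4/9

P(Z = 3 | obs) = 19/45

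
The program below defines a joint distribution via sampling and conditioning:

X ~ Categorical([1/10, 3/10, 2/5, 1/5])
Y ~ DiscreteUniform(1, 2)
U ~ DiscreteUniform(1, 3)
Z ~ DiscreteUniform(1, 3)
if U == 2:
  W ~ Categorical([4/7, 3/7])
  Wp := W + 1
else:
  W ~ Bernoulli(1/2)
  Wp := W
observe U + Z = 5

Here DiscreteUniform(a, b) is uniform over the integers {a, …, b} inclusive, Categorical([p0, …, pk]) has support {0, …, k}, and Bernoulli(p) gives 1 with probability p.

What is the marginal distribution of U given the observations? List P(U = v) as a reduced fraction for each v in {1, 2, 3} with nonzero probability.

Enumerate traces; 32 have nonzero weight after conditioning:
  (X=0, Y=1, U=2, Z=3, W=0) weight 1/315
  (X=0, Y=1, U=2, Z=3, W=1) weight 1/420
  (X=0, Y=1, U=3, Z=2, W=0) weight 1/360
  (X=0, Y=1, U=3, Z=2, W=1) weight 1/360
  (X=0, Y=2, U=2, Z=3, W=0) weight 1/315
  (X=0, Y=2, U=2, Z=3, W=1) weight 1/420
  (X=0, Y=2, U=3, Z=2, W=0) weight 1/360
  (X=0, Y=2, U=3, Z=2, W=1) weight 1/360
  … 24 more
Group by U:
  weight(U=2) = 1/9
  weight(U=3) = 1/9
Total weight = 1/9 + 1/9 = 2/9
P(U=2 | obs) = 1/9 / 2/9 = 1/2
P(U=3 | obs) = 1/9 / 2/9 = 1/2

P(U=2) = 1/2, P(U=3) = 1/2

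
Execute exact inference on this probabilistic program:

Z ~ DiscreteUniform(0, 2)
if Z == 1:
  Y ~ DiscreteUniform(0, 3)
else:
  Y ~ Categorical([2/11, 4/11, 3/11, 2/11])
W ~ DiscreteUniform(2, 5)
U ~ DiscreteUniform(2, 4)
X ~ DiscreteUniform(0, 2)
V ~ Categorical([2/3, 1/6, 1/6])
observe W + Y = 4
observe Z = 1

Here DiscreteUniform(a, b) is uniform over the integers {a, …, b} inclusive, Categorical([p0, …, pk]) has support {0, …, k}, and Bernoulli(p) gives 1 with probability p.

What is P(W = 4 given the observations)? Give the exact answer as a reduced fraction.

P(W = 4 | obs) = 1/3

Enumerate traces; 81 have nonzero weight after conditioning:
  (Z=1, Y=0, W=4, U=2, X=0, V=0) weight 1/648
  (Z=1, Y=0, W=4, U=2, X=0, V=1) weight 1/2592
  (Z=1, Y=0, W=4, U=2, X=0, V=2) weight 1/2592
  (Z=1, Y=0, W=4, U=2, X=1, V=0) weight 1/648
  (Z=1, Y=0, W=4, U=2, X=1, V=1) weight 1/2592
  (Z=1, Y=0, W=4, U=2, X=1, V=2) weight 1/2592
  (Z=1, Y=0, W=4, U=2, X=2, V=0) weight 1/648
  (Z=1, Y=0, W=4, U=2, X=2, V=1) weight 1/2592
  (Z=1, Y=1, W=3, U=2, X=0, V=0) weight 1/648
  (Z=1, Y=2, W=2, U=2, X=0, V=0) weight 1/648
  … 71 more
Group by W:
  weight(W=2) = 1/48
  weight(W=3) = 1/48
  weight(W=4) = 1/48
Total weight = 1/48 + 1/48 + 1/48 = 1/16
P(W=2 | obs) = 1/48 / 1/16 = 1/3
P(W=3 | obs) = 1/48 / 1/16 = 1/3
P(W=4 | obs) = 1/48 / 1/16 = 1/3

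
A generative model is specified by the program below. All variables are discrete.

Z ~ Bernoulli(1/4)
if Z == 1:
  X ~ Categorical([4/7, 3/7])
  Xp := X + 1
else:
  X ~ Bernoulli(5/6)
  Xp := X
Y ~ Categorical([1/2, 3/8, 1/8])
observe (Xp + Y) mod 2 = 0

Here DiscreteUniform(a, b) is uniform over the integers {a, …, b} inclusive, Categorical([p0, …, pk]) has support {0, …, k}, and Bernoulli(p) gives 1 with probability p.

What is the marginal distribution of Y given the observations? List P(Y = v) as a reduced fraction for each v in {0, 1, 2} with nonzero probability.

P(Y=0) = 26/97, P(Y=1) = 129/194, P(Y=2) = 13/194

Enumerate traces; 6 have nonzero weight after conditioning:
  (Z=0, X=0, Y=0) weight 1/16
  (Z=0, X=0, Y=2) weight 1/64
  (Z=0, X=1, Y=1) weight 15/64
  (Z=1, X=0, Y=1) weight 3/56
  (Z=1, X=1, Y=0) weight 3/56
  (Z=1, X=1, Y=2) weight 3/224
Group by Y:
  weight(Y=0) = 13/112
  weight(Y=1) = 129/448
  weight(Y=2) = 13/448
Total weight = 13/112 + 129/448 + 13/448 = 97/224
P(Y=0 | obs) = 13/112 / 97/224 = 26/97
P(Y=1 | obs) = 129/448 / 97/224 = 129/194
P(Y=2 | obs) = 13/448 / 97/224 = 13/194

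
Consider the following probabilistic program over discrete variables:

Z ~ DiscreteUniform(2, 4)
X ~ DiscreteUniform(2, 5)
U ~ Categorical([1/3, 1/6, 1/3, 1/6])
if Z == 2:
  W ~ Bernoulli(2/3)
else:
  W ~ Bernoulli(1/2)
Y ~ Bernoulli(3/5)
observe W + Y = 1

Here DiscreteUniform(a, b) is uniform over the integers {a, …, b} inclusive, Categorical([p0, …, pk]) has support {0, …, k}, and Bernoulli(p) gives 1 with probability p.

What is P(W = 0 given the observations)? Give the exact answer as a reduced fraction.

Enumerate traces; 96 have nonzero weight after conditioning:
  (Z=2, X=2, U=0, W=0, Y=1) weight 1/180
  (Z=2, X=2, U=0, W=1, Y=0) weight 1/135
  (Z=2, X=2, U=1, W=0, Y=1) weight 1/360
  (Z=2, X=2, U=1, W=1, Y=0) weight 1/270
  (Z=2, X=2, U=2, W=0, Y=1) weight 1/180
  (Z=2, X=2, U=2, W=1, Y=0) weight 1/135
  (Z=2, X=2, U=3, W=0, Y=1) weight 1/360
  (Z=2, X=2, U=3, W=1, Y=0) weight 1/270
  … 88 more
Group by W:
  weight(W=0) = 4/15
  weight(W=1) = 2/9
Total weight = 4/15 + 2/9 = 22/45
P(W=0 | obs) = 4/15 / 22/45 = 6/11
P(W=1 | obs) = 2/9 / 22/45 = 5/11

P(W = 0 | obs) = 6/11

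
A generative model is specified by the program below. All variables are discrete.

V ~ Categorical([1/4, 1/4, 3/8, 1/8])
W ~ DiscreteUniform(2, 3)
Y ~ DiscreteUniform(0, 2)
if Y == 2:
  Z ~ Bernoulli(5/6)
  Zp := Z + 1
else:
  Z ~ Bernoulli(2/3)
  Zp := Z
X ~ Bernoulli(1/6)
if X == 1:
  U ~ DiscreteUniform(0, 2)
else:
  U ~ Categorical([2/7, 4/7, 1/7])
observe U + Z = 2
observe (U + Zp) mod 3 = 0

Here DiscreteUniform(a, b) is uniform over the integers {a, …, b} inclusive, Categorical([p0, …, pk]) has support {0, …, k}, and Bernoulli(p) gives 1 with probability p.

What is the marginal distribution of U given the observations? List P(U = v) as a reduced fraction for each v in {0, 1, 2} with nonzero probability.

Enumerate traces; 32 have nonzero weight after conditioning:
  (V=0, W=2, Y=2, Z=0, X=0, U=2) weight 5/6048
  (V=0, W=2, Y=2, Z=0, X=1, U=2) weight 1/2592
  (V=0, W=2, Y=2, Z=1, X=0, U=1) weight 25/1512
  (V=0, W=2, Y=2, Z=1, X=1, U=1) weight 5/2592
  (V=0, W=3, Y=2, Z=0, X=0, U=2) weight 5/6048
  (V=0, W=3, Y=2, Z=0, X=1, U=2) weight 1/2592
  (V=0, W=3, Y=2, Z=1, X=0, U=1) weight 25/1512
  (V=0, W=3, Y=2, Z=1, X=1, U=1) weight 5/2592
  … 24 more
Group by U:
  weight(U=1) = 335/2268
  weight(U=2) = 11/1134
Total weight = 335/2268 + 11/1134 = 17/108
P(U=1 | obs) = 335/2268 / 17/108 = 335/357
P(U=2 | obs) = 11/1134 / 17/108 = 22/357

P(U=1) = 335/357, P(U=2) = 22/357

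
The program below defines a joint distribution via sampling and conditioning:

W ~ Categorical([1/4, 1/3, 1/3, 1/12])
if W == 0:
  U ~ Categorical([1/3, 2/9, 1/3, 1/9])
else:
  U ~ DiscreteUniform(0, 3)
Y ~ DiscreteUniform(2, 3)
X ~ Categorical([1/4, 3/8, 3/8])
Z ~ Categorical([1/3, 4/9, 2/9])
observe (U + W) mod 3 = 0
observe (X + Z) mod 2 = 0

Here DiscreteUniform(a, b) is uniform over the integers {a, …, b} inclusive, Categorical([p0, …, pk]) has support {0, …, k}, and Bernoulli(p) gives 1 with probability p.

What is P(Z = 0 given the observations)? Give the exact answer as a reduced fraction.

P(Z = 0 | obs) = 15/37

Enumerate traces; 60 have nonzero weight after conditioning:
  (W=0, U=0, Y=2, X=0, Z=0) weight 1/288
  (W=0, U=0, Y=2, X=0, Z=2) weight 1/432
  (W=0, U=0, Y=2, X=1, Z=1) weight 1/144
  (W=0, U=0, Y=2, X=2, Z=0) weight 1/192
  (W=0, U=0, Y=2, X=2, Z=2) weight 1/288
  (W=0, U=0, Y=3, X=0, Z=0) weight 1/288
  (W=0, U=0, Y=3, X=0, Z=2) weight 1/432
  (W=0, U=0, Y=3, X=1, Z=1) weight 1/144
  … 52 more
Group by Z:
  weight(Z=0) = 115/1728
  weight(Z=1) = 23/432
  weight(Z=2) = 115/2592
Total weight = 115/1728 + 23/432 + 115/2592 = 851/5184
P(Z=0 | obs) = 115/1728 / 851/5184 = 15/37
P(Z=1 | obs) = 23/432 / 851/5184 = 12/37
P(Z=2 | obs) = 115/2592 / 851/5184 = 10/37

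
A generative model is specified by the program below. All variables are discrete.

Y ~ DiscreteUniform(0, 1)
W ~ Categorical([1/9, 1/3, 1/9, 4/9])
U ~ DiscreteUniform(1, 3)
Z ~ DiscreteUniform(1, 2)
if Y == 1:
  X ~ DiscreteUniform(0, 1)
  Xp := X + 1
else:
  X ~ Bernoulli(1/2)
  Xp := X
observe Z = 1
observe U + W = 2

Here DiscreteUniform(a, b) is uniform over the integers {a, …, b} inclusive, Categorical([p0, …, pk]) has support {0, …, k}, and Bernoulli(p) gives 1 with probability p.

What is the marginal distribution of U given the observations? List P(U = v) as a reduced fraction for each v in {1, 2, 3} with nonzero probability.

P(U=1) = 3/4, P(U=2) = 1/4

Enumerate traces; 8 have nonzero weight after conditioning:
  (Y=0, W=0, U=2, Z=1, X=0) weight 1/216
  (Y=0, W=0, U=2, Z=1, X=1) weight 1/216
  (Y=0, W=1, U=1, Z=1, X=0) weight 1/72
  (Y=0, W=1, U=1, Z=1, X=1) weight 1/72
  (Y=1, W=0, U=2, Z=1, X=0) weight 1/216
  (Y=1, W=0, U=2, Z=1, X=1) weight 1/216
  (Y=1, W=1, U=1, Z=1, X=0) weight 1/72
  (Y=1, W=1, U=1, Z=1, X=1) weight 1/72
Group by U:
  weight(U=1) = 1/18
  weight(U=2) = 1/54
Total weight = 1/18 + 1/54 = 2/27
P(U=1 | obs) = 1/18 / 2/27 = 3/4
P(U=2 | obs) = 1/54 / 2/27 = 1/4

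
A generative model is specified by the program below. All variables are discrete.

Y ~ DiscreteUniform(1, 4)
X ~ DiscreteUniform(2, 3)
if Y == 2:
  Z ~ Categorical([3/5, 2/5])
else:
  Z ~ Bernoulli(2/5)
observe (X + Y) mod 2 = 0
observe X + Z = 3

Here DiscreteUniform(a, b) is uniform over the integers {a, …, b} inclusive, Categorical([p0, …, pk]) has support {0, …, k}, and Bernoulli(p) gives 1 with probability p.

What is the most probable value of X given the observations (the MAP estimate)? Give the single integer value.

Enumerate traces; 4 have nonzero weight after conditioning:
  (Y=1, X=3, Z=0) weight 3/40
  (Y=2, X=2, Z=1) weight 1/20
  (Y=3, X=3, Z=0) weight 3/40
  (Y=4, X=2, Z=1) weight 1/20
Group by X:
  weight(X=2) = 1/10
  weight(X=3) = 3/20
Total weight = 1/10 + 3/20 = 1/4
P(X=2 | obs) = 1/10 / 1/4 = 2/5
P(X=3 | obs) = 3/20 / 1/4 = 3/5
argmax = 3

argmax_v P(X = v | obs) = 3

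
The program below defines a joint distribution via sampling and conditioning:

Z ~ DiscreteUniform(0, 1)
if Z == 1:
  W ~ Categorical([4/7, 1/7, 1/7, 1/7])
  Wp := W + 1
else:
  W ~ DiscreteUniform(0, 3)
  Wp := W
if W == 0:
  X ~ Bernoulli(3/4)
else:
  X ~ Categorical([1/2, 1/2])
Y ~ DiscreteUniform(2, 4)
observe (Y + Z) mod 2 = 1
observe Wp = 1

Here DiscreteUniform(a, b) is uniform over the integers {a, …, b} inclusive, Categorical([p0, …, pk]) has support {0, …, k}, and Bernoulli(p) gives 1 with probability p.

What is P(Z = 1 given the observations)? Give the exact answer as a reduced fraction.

P(Z = 1 | obs) = 32/39

Enumerate traces; 6 have nonzero weight after conditioning:
  (Z=0, W=1, X=0, Y=3) weight 1/48
  (Z=0, W=1, X=1, Y=3) weight 1/48
  (Z=1, W=0, X=0, Y=2) weight 1/42
  (Z=1, W=0, X=0, Y=4) weight 1/42
  (Z=1, W=0, X=1, Y=2) weight 1/14
  (Z=1, W=0, X=1, Y=4) weight 1/14
Group by Z:
  weight(Z=0) = 1/24
  weight(Z=1) = 4/21
Total weight = 1/24 + 4/21 = 13/56
P(Z=0 | obs) = 1/24 / 13/56 = 7/39
P(Z=1 | obs) = 4/21 / 13/56 = 32/39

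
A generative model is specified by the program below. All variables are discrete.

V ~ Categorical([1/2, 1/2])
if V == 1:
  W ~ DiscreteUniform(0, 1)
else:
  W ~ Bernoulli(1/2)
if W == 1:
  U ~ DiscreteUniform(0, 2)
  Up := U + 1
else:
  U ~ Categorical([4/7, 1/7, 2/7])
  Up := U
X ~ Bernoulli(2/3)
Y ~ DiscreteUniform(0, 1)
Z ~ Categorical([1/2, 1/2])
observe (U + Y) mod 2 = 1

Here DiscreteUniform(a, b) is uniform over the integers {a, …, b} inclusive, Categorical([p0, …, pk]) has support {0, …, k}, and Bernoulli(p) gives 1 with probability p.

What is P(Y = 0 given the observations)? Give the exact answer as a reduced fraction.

P(Y = 0 | obs) = 5/21

Enumerate traces; 48 have nonzero weight after conditioning:
  (V=0, W=0, U=0, X=0, Y=1, Z=0) weight 1/84
  (V=0, W=0, U=0, X=0, Y=1, Z=1) weight 1/84
  (V=0, W=0, U=0, X=1, Y=1, Z=0) weight 1/42
  (V=0, W=0, U=0, X=1, Y=1, Z=1) weight 1/42
  (V=0, W=0, U=1, X=0, Y=0, Z=0) weight 1/336
  (V=0, W=0, U=1, X=0, Y=0, Z=1) weight 1/336
  (V=0, W=0, U=1, X=1, Y=0, Z=0) weight 1/168
  (V=0, W=0, U=1, X=1, Y=0, Z=1) weight 1/168
  … 40 more
Group by Y:
  weight(Y=0) = 5/42
  weight(Y=1) = 8/21
Total weight = 5/42 + 8/21 = 1/2
P(Y=0 | obs) = 5/42 / 1/2 = 5/21
P(Y=1 | obs) = 8/21 / 1/2 = 16/21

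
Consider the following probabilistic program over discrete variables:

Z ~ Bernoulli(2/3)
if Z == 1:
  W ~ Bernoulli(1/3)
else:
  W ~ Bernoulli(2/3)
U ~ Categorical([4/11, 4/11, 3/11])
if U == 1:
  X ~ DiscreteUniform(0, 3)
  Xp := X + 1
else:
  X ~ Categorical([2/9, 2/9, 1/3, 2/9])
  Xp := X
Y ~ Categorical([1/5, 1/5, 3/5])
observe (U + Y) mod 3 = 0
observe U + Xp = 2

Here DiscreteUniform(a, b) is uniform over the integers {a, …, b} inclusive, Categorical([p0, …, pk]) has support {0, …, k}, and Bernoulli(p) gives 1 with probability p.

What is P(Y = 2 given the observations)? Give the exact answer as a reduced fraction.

Enumerate traces; 12 have nonzero weight after conditioning:
  (Z=0, W=0, U=0, X=2, Y=0) weight 4/1485
  (Z=0, W=0, U=1, X=0, Y=2) weight 1/165
  (Z=0, W=0, U=2, X=0, Y=1) weight 2/1485
  (Z=0, W=1, U=0, X=2, Y=0) weight 8/1485
  (Z=0, W=1, U=1, X=0, Y=2) weight 2/165
  (Z=0, W=1, U=2, X=0, Y=1) weight 4/1485
  (Z=1, W=0, U=0, X=2, Y=0) weight 16/1485
  (Z=1, W=0, U=1, X=0, Y=2) weight 4/165
  … 4 more
Group by Y:
  weight(Y=0) = 4/165
  weight(Y=1) = 2/165
  weight(Y=2) = 3/55
Total weight = 4/165 + 2/165 + 3/55 = 1/11
P(Y=0 | obs) = 4/165 / 1/11 = 4/15
P(Y=1 | obs) = 2/165 / 1/11 = 2/15
P(Y=2 | obs) = 3/55 / 1/11 = 3/5

P(Y = 2 | obs) = 3/5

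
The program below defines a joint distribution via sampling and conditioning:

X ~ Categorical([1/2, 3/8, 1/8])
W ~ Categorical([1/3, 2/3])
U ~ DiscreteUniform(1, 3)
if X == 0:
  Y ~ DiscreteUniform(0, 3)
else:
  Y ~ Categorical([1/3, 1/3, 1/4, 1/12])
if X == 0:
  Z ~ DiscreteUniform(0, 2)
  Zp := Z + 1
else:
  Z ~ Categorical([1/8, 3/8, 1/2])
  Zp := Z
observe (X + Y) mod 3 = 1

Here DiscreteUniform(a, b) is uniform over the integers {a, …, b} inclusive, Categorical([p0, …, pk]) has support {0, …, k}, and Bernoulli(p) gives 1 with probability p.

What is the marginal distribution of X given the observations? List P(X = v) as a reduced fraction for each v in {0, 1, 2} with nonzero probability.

Enumerate traces; 72 have nonzero weight after conditioning:
  (X=0, W=0, U=1, Y=1, Z=0) weight 1/216
  (X=0, W=0, U=1, Y=1, Z=1) weight 1/216
  (X=0, W=0, U=1, Y=1, Z=2) weight 1/216
  (X=0, W=0, U=2, Y=1, Z=0) weight 1/216
  (X=0, W=0, U=2, Y=1, Z=1) weight 1/216
  (X=0, W=0, U=2, Y=1, Z=2) weight 1/216
  (X=0, W=0, U=3, Y=1, Z=0) weight 1/216
  (X=0, W=0, U=3, Y=1, Z=1) weight 1/216
  (X=1, W=0, U=1, Y=0, Z=0) weight 1/576
  (X=2, W=0, U=1, Y=2, Z=0) weight 1/2304
  … 62 more
Group by X:
  weight(X=0) = 1/8
  weight(X=1) = 5/32
  weight(X=2) = 1/32
Total weight = 1/8 + 5/32 + 1/32 = 5/16
P(X=0 | obs) = 1/8 / 5/16 = 2/5
P(X=1 | obs) = 5/32 / 5/16 = 1/2
P(X=2 | obs) = 1/32 / 5/16 = 1/10

P(X=0) = 2/5, P(X=1) = 1/2, P(X=2) = 1/10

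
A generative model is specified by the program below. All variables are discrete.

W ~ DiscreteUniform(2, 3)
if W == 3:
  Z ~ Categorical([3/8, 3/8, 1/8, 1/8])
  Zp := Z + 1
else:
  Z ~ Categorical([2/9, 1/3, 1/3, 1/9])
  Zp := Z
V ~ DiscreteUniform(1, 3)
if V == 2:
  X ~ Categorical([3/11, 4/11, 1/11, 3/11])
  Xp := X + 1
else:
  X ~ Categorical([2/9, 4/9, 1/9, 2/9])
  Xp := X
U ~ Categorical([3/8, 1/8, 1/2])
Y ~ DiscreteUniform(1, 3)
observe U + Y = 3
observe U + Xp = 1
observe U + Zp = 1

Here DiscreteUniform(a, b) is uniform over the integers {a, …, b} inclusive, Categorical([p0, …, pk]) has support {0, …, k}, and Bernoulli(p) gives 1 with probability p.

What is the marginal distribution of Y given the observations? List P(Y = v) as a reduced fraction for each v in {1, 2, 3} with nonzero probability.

Enumerate traces; 8 have nonzero weight after conditioning:
  (W=2, Z=0, V=1, X=0, U=1, Y=2) weight 1/2916
  (W=2, Z=0, V=3, X=0, U=1, Y=2) weight 1/2916
  (W=2, Z=1, V=1, X=1, U=0, Y=3) weight 1/324
  (W=2, Z=1, V=2, X=0, U=0, Y=3) weight 1/528
  (W=2, Z=1, V=3, X=1, U=0, Y=3) weight 1/324
  (W=3, Z=0, V=1, X=1, U=0, Y=3) weight 1/288
  (W=3, Z=0, V=2, X=0, U=0, Y=3) weight 3/1408
  (W=3, Z=0, V=3, X=1, U=0, Y=3) weight 1/288
Group by Y:
  weight(Y=2) = 1/1458
  weight(Y=3) = 1955/114048
Total weight = 1/1458 + 1955/114048 = 18299/1026432
P(Y=2 | obs) = 1/1458 / 18299/1026432 = 704/18299
P(Y=3 | obs) = 1955/114048 / 18299/1026432 = 17595/18299

P(Y=2) = 704/18299, P(Y=3) = 17595/18299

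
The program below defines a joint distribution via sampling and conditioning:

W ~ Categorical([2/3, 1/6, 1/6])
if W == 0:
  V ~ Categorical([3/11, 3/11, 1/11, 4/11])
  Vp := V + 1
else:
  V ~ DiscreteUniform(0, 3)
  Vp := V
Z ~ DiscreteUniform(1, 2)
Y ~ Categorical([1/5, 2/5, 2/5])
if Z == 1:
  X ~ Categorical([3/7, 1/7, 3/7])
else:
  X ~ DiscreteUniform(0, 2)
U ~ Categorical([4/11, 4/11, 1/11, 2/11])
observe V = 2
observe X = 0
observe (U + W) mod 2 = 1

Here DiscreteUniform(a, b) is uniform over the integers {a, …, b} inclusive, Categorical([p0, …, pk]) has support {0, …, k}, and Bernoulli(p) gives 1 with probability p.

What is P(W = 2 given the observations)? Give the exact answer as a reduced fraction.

Enumerate traces; 36 have nonzero weight after conditioning:
  (W=0, V=2, Z=1, Y=0, X=0, U=1) weight 4/4235
  (W=0, V=2, Z=1, Y=0, X=0, U=3) weight 2/4235
  (W=0, V=2, Z=1, Y=1, X=0, U=1) weight 8/4235
  (W=0, V=2, Z=1, Y=1, X=0, U=3) weight 4/4235
  (W=0, V=2, Z=1, Y=2, X=0, U=1) weight 8/4235
  (W=0, V=2, Z=1, Y=2, X=0, U=3) weight 4/4235
  (W=0, V=2, Z=2, Y=0, X=0, U=1) weight 4/5445
  (W=0, V=2, Z=2, Y=0, X=0, U=3) weight 2/5445
  (W=1, V=2, Z=1, Y=0, X=0, U=0) weight 1/1540
  (W=2, V=2, Z=1, Y=0, X=0, U=1) weight 1/1540
  … 26 more
Group by W:
  weight(W=0) = 32/2541
  weight(W=1) = 5/693
  weight(W=2) = 2/231
Total weight = 32/2541 + 5/693 + 2/231 = 31/1089
P(W=0 | obs) = 32/2541 / 31/1089 = 96/217
P(W=1 | obs) = 5/693 / 31/1089 = 55/217
P(W=2 | obs) = 2/231 / 31/1089 = 66/217

P(W = 2 | obs) = 66/217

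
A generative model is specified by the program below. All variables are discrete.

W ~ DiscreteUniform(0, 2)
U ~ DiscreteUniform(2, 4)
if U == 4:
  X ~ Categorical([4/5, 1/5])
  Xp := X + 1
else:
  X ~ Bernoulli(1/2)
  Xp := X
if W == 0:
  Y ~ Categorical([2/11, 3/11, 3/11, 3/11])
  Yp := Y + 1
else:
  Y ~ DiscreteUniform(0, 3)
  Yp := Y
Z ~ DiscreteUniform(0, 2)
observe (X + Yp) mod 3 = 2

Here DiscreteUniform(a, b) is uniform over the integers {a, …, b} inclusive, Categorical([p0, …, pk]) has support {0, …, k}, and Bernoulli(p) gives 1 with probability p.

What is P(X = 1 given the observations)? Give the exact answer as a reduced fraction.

Enumerate traces; 63 have nonzero weight after conditioning:
  (W=0, U=2, X=0, Y=1, Z=0) weight 1/198
  (W=0, U=2, X=0, Y=1, Z=1) weight 1/198
  (W=0, U=2, X=0, Y=1, Z=2) weight 1/198
  (W=0, U=2, X=1, Y=0, Z=0) weight 1/297
  (W=0, U=2, X=1, Y=0, Z=1) weight 1/297
  (W=0, U=2, X=1, Y=0, Z=2) weight 1/297
  (W=0, U=2, X=1, Y=3, Z=0) weight 1/198
  (W=0, U=2, X=1, Y=3, Z=1) weight 1/198
  … 55 more
Group by X:
  weight(X=0) = 17/110
  weight(X=1) = 7/55
Total weight = 17/110 + 7/55 = 31/110
P(X=0 | obs) = 17/110 / 31/110 = 17/31
P(X=1 | obs) = 7/55 / 31/110 = 14/31

P(X = 1 | obs) = 14/31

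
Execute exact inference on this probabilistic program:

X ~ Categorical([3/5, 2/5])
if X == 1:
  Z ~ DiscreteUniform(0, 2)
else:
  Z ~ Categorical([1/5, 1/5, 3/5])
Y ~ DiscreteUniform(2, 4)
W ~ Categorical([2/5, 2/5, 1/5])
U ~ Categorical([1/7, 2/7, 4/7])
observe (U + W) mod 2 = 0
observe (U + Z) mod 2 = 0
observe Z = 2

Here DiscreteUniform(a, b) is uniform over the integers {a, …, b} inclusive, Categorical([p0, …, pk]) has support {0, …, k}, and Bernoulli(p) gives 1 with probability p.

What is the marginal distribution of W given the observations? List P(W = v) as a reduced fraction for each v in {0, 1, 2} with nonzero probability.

Enumerate traces; 24 have nonzero weight after conditioning:
  (X=0, Z=2, Y=2, W=0, U=0) weight 6/875
  (X=0, Z=2, Y=2, W=0, U=2) weight 24/875
  (X=0, Z=2, Y=2, W=2, U=0) weight 3/875
  (X=0, Z=2, Y=2, W=2, U=2) weight 12/875
  (X=0, Z=2, Y=3, W=0, U=0) weight 6/875
  (X=0, Z=2, Y=3, W=0, U=2) weight 24/875
  (X=0, Z=2, Y=3, W=2, U=0) weight 3/875
  (X=0, Z=2, Y=3, W=2, U=2) weight 12/875
  … 16 more
Group by W:
  weight(W=0) = 74/525
  weight(W=2) = 37/525
Total weight = 74/525 + 37/525 = 37/175
P(W=0 | obs) = 74/525 / 37/175 = 2/3
P(W=2 | obs) = 37/525 / 37/175 = 1/3

P(W=0) = 2/3, P(W=2) = 1/3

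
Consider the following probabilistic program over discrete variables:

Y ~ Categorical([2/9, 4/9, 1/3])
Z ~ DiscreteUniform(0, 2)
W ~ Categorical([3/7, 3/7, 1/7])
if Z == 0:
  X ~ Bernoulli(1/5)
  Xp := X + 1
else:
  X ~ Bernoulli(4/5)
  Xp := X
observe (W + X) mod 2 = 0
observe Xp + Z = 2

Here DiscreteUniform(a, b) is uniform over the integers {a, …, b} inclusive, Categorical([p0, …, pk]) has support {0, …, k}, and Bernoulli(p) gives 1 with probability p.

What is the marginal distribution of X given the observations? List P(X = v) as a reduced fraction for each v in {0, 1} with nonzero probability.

Enumerate traces; 12 have nonzero weight after conditioning:
  (Y=0, Z=0, W=1, X=1) weight 2/315
  (Y=0, Z=1, W=1, X=1) weight 8/315
  (Y=0, Z=2, W=0, X=0) weight 2/315
  (Y=0, Z=2, W=2, X=0) weight 2/945
  (Y=1, Z=0, W=1, X=1) weight 4/315
  (Y=1, Z=1, W=1, X=1) weight 16/315
  (Y=1, Z=2, W=0, X=0) weight 4/315
  (Y=1, Z=2, W=2, X=0) weight 4/945
  … 4 more
Group by X:
  weight(X=0) = 4/105
  weight(X=1) = 1/7
Total weight = 4/105 + 1/7 = 19/105
P(X=0 | obs) = 4/105 / 19/105 = 4/19
P(X=1 | obs) = 1/7 / 19/105 = 15/19

P(X=0) = 4/19, P(X=1) = 15/19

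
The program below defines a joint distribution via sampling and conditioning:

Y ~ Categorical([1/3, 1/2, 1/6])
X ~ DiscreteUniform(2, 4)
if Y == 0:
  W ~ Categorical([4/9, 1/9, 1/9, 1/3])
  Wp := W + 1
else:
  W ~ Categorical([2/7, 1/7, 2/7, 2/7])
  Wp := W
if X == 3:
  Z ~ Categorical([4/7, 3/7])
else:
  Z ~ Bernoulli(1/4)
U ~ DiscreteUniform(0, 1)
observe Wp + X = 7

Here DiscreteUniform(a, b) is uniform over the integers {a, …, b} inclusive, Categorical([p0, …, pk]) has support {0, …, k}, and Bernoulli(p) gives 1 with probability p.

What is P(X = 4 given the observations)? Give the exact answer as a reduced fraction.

P(X = 4 | obs) = 43/64

Enumerate traces; 16 have nonzero weight after conditioning:
  (Y=0, X=3, W=3, Z=0, U=0) weight 2/189
  (Y=0, X=3, W=3, Z=0, U=1) weight 2/189
  (Y=0, X=3, W=3, Z=1, U=0) weight 1/126
  (Y=0, X=3, W=3, Z=1, U=1) weight 1/126
  (Y=0, X=4, W=2, Z=0, U=0) weight 1/216
  (Y=0, X=4, W=2, Z=0, U=1) weight 1/216
  (Y=0, X=4, W=2, Z=1, U=0) weight 1/648
  (Y=0, X=4, W=2, Z=1, U=1) weight 1/648
  … 8 more
Group by X:
  weight(X=3) = 1/27
  weight(X=4) = 43/567
Total weight = 1/27 + 43/567 = 64/567
P(X=3 | obs) = 1/27 / 64/567 = 21/64
P(X=4 | obs) = 43/567 / 64/567 = 43/64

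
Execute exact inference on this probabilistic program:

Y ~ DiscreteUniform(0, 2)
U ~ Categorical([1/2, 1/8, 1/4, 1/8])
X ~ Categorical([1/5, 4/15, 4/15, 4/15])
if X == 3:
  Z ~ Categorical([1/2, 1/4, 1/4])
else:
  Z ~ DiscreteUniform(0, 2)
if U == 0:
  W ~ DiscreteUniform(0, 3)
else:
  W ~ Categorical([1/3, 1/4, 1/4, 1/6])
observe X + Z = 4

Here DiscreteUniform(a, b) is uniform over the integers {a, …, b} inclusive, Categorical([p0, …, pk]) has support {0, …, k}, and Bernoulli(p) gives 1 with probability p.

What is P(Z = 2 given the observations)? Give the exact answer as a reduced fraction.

Enumerate traces; 96 have nonzero weight after conditioning:
  (Y=0, U=0, X=2, Z=2, W=0) weight 1/270
  (Y=0, U=0, X=2, Z=2, W=1) weight 1/270
  (Y=0, U=0, X=2, Z=2, W=2) weight 1/270
  (Y=0, U=0, X=2, Z=2, W=3) weight 1/270
  (Y=0, U=0, X=3, Z=1, W=0) weight 1/360
  (Y=0, U=0, X=3, Z=1, W=1) weight 1/360
  (Y=0, U=0, X=3, Z=1, W=2) weight 1/360
  (Y=0, U=0, X=3, Z=1, W=3) weight 1/360
  … 88 more
Group by Z:
  weight(Z=1) = 1/15
  weight(Z=2) = 4/45
Total weight = 1/15 + 4/45 = 7/45
P(Z=1 | obs) = 1/15 / 7/45 = 3/7
P(Z=2 | obs) = 4/45 / 7/45 = 4/7

P(Z = 2 | obs) = 4/7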